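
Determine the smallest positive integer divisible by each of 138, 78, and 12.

138 = 2 × 3 × 23
78 = 2 × 3 × 13
12 = 2^2 × 3
LCM(138, 78, 12) = 2^2 × 3 × 13 × 23 = 3588.

3588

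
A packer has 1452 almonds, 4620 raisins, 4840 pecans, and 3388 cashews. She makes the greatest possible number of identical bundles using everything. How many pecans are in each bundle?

110

Number of bundles = gcd(1452, 4620, 4840, 3388).
1452 = 2^2 × 3 × 11^2
4620 = 2^2 × 3 × 5 × 7 × 11
4840 = 2^3 × 5 × 11^2
3388 = 2^2 × 7 × 11^2
gcd(1452, 4620, 4840, 3388) = 2^2 × 11 = 44.
pecans per bundle = 4840 / 44 = 110.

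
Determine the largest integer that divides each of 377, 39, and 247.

377 = 13 × 29
39 = 3 × 13
247 = 13 × 19
gcd(377, 39, 247) = 13.

13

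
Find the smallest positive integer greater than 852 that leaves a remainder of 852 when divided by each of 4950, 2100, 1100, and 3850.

N − 852 must be a common multiple of 4950, 2100, 1100, and 3850.
4950 = 2 × 3^2 × 5^2 × 11
2100 = 2^2 × 3 × 5^2 × 7
1100 = 2^2 × 5^2 × 11
3850 = 2 × 5^2 × 7 × 11
LCM(4950, 2100, 1100, 3850) = 2^2 × 3^2 × 5^2 × 7 × 11 = 69300.
Smallest N > 852 is LCM + 852 = 69300 + 852 = 70152.

70152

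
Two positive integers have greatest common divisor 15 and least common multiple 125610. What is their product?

For any two positive integers, gcd × lcm = product = 15 × 125610 = 1884150.

1884150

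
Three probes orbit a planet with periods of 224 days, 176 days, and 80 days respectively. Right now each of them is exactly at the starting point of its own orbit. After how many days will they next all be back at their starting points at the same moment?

12320 days

We need the least common multiple of the intervals.
224 = 2^5 × 7
176 = 2^4 × 11
80 = 2^4 × 5
LCM(224, 176, 80) = 2^5 × 5 × 7 × 11 = 12320.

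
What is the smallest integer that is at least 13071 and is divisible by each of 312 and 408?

The integer must be a common multiple of 312 and 408, so a multiple of their LCM.
312 = 2^3 × 3 × 13
408 = 2^3 × 3 × 17
LCM(312, 408) = 2^3 × 3 × 13 × 17 = 5304.
Smallest multiple of 5304 that is ≥ 13071: ⌈13071/5304⌉ × 5304 = 3 × 5304 = 15912.

15912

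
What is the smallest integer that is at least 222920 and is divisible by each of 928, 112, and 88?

285824

The integer must be a common multiple of 928, 112, and 88, so a multiple of their LCM.
928 = 2^5 × 29
112 = 2^4 × 7
88 = 2^3 × 11
LCM(928, 112, 88) = 2^5 × 7 × 11 × 29 = 71456.
Smallest multiple of 71456 that is ≥ 222920: ⌈222920/71456⌉ × 71456 = 4 × 71456 = 285824.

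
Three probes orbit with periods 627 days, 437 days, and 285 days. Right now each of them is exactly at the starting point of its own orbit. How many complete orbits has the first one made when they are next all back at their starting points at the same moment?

115 orbits

They are all back at their starting positions together after one LCM of the periods.
627 = 3 × 11 × 19
437 = 19 × 23
285 = 3 × 5 × 19
LCM(627, 437, 285) = 3 × 5 × 11 × 19 × 23 = 72105.
Orbits for period 627: 72105 / 627 = 115.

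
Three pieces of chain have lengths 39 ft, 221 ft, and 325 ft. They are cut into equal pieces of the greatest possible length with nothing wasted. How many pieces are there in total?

Piece length = gcd(39, 221, 325).
39 = 3 × 13
221 = 13 × 17
325 = 5^2 × 13
gcd(39, 221, 325) = 13.
Total pieces = 39/13 + 221/13 + 325/13 = 3 + 17 + 25 = 45.

45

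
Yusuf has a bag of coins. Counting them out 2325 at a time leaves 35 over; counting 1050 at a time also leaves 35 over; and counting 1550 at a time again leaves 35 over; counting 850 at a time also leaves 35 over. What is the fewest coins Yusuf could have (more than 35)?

N − 35 must be a common multiple of 2325, 1050, 1550, and 850.
2325 = 3 × 5^2 × 31
1050 = 2 × 3 × 5^2 × 7
1550 = 2 × 5^2 × 31
850 = 2 × 5^2 × 17
LCM(2325, 1050, 1550, 850) = 2 × 3 × 5^2 × 7 × 17 × 31 = 553350.
Smallest N > 35 is LCM + 35 = 553350 + 35 = 553385.

553385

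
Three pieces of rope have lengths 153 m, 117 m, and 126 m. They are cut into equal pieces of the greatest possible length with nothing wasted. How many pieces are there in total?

Piece length = gcd(153, 117, 126).
153 = 3^2 × 17
117 = 3^2 × 13
126 = 2 × 3^2 × 7
gcd(153, 117, 126) = 3^2 = 9.
Total pieces = 153/9 + 117/9 + 126/9 = 17 + 13 + 14 = 44.

44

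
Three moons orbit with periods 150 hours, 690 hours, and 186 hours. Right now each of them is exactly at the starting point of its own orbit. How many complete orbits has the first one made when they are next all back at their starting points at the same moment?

The first common completion time is the LCM of the periods.
150 = 2 × 3 × 5^2
690 = 2 × 3 × 5 × 23
186 = 2 × 3 × 31
LCM(150, 690, 186) = 2 × 3 × 5^2 × 23 × 31 = 106950.
Orbits for period 150: 106950 / 150 = 713.

713 orbits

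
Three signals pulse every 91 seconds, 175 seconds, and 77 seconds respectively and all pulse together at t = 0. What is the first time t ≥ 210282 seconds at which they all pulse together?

225225 seconds

Joint pulses occur at multiples of LCM(91, 175, 77).
91 = 7 × 13
175 = 5^2 × 7
77 = 7 × 11
LCM(91, 175, 77) = 5^2 × 7 × 11 × 13 = 25025.
Smallest multiple of 25025 that is ≥ 210282: ⌈210282/25025⌉ × 25025 = 9 × 25025 = 225225.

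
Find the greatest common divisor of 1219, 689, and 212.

53

1219 = 23 × 53
689 = 13 × 53
212 = 2^2 × 53
gcd(1219, 689, 212) = 53.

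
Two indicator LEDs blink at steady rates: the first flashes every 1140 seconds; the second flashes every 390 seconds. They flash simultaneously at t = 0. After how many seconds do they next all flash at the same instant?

The first simultaneous occurrence is after LCM of the individual periods.
1140 = 2^2 × 3 × 5 × 19
390 = 2 × 3 × 5 × 13
LCM(1140, 390) = 2^2 × 3 × 5 × 13 × 19 = 14820.

14820 seconds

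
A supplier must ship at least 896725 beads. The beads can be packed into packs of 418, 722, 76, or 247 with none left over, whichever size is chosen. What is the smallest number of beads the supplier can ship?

The number of beads must be a common multiple of 418, 722, 76, and 247, so a multiple of their LCM.
418 = 2 × 11 × 19
722 = 2 × 19^2
76 = 2^2 × 19
247 = 13 × 19
LCM(418, 722, 76, 247) = 2^2 × 11 × 13 × 19^2 = 206492.
Smallest multiple of 206492 that is ≥ 896725: ⌈896725/206492⌉ × 206492 = 5 × 206492 = 1032460.

1032460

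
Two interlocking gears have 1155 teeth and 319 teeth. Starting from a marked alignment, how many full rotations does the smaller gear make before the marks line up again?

All finish a whole number of cycles simultaneously at t = LCM of the periods.
1155 = 3 × 5 × 7 × 11
319 = 11 × 29
LCM(1155, 319) = 3 × 5 × 7 × 11 × 29 = 33495.
Rotations for period 319: 33495 / 319 = 105.

105 rotations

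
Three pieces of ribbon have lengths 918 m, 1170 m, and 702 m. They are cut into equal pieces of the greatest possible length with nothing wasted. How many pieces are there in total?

155

Piece length = gcd(918, 1170, 702).
918 = 2 × 3^3 × 17
1170 = 2 × 3^2 × 5 × 13
702 = 2 × 3^3 × 13
gcd(918, 1170, 702) = 2 × 3^2 = 18.
Total pieces = 918/18 + 1170/18 + 702/18 = 51 + 65 + 39 = 155.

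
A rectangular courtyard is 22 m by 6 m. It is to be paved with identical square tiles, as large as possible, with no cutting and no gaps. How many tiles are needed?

Tile side = gcd(22, 6).
22 = 2 × 11
6 = 2 × 3
gcd(22, 6) = 2.
Tiles: (22/2) × (6/2) = 11 × 3 = 33.

33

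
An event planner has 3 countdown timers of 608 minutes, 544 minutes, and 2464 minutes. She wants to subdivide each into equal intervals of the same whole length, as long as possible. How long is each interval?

32 minutes

The interval must divide each timer length; the longest such is the gcd.
608 = 2^5 × 19
544 = 2^5 × 17
2464 = 2^5 × 7 × 11
gcd(608, 544, 2464) = 2^5 = 32.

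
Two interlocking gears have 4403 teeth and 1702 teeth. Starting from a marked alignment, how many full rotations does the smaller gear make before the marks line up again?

They are all back at their starting positions together after one LCM of the periods.
4403 = 7 × 17 × 37
1702 = 2 × 23 × 37
LCM(4403, 1702) = 2 × 7 × 17 × 23 × 37 = 202538.
Rotations for period 1702: 202538 / 1702 = 119.

119 rotations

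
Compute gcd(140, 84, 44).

140 = 2^2 × 5 × 7
84 = 2^2 × 3 × 7
44 = 2^2 × 11
gcd(140, 84, 44) = 2^2 = 4.

4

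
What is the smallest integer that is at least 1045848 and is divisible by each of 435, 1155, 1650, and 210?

The integer must be a common multiple of 435, 1155, 1650, and 210, so a multiple of their LCM.
435 = 3 × 5 × 29
1155 = 3 × 5 × 7 × 11
1650 = 2 × 3 × 5^2 × 11
210 = 2 × 3 × 5 × 7
LCM(435, 1155, 1650, 210) = 2 × 3 × 5^2 × 7 × 11 × 29 = 334950.
Smallest multiple of 334950 that is ≥ 1045848: ⌈1045848/334950⌉ × 334950 = 4 × 334950 = 1339800.

1339800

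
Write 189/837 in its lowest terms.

7/31

189 = 3^3 × 7
837 = 3^3 × 31
gcd(189, 837) = 3^3 = 27.
Divide numerator and denominator by 27: 189/837 = 7/31.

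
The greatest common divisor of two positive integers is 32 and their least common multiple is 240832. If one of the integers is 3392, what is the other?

For two integers, gcd × lcm = product, so the other is (32 × 240832) / 3392 = 7706624 / 3392 = 2272.

2272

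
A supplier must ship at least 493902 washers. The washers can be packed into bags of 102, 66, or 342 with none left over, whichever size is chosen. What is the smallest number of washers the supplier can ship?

511632

The number of washers must be a common multiple of 102, 66, and 342, so a multiple of their LCM.
102 = 2 × 3 × 17
66 = 2 × 3 × 11
342 = 2 × 3^2 × 19
LCM(102, 66, 342) = 2 × 3^2 × 11 × 17 × 19 = 63954.
Smallest multiple of 63954 that is ≥ 493902: ⌈493902/63954⌉ × 63954 = 8 × 63954 = 511632.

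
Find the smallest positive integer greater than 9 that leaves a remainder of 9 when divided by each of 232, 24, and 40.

3489

N − 9 must be a common multiple of 232, 24, and 40.
232 = 2^3 × 29
24 = 2^3 × 3
40 = 2^3 × 5
LCM(232, 24, 40) = 2^3 × 3 × 5 × 29 = 3480.
Smallest N > 9 is LCM + 9 = 3480 + 9 = 3489.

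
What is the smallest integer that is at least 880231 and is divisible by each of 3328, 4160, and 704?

915200

The integer must be a common multiple of 3328, 4160, and 704, so a multiple of their LCM.
3328 = 2^8 × 13
4160 = 2^6 × 5 × 13
704 = 2^6 × 11
LCM(3328, 4160, 704) = 2^8 × 5 × 11 × 13 = 183040.
Smallest multiple of 183040 that is ≥ 880231: ⌈880231/183040⌉ × 183040 = 5 × 183040 = 915200.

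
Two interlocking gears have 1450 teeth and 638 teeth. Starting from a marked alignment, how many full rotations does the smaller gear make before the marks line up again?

25 rotations

They are all back at their starting positions together after one LCM of the periods.
1450 = 2 × 5^2 × 29
638 = 2 × 11 × 29
LCM(1450, 638) = 2 × 5^2 × 11 × 29 = 15950.
Rotations for period 638: 15950 / 638 = 25.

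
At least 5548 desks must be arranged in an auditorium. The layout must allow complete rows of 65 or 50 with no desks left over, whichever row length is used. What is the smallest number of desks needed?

5850

The number of desks must be a common multiple of 65 and 50, so a multiple of their LCM.
65 = 5 × 13
50 = 2 × 5^2
LCM(65, 50) = 2 × 5^2 × 13 = 650.
Smallest multiple of 650 that is ≥ 5548: ⌈5548/650⌉ × 650 = 9 × 650 = 5850.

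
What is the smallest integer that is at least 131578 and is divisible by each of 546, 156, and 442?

The integer must be a common multiple of 546, 156, and 442, so a multiple of their LCM.
546 = 2 × 3 × 7 × 13
156 = 2^2 × 3 × 13
442 = 2 × 13 × 17
LCM(546, 156, 442) = 2^2 × 3 × 7 × 13 × 17 = 18564.
Smallest multiple of 18564 that is ≥ 131578: ⌈131578/18564⌉ × 18564 = 8 × 18564 = 148512.

148512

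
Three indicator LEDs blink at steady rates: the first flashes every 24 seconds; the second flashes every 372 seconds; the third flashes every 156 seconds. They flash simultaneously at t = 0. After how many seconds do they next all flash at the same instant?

The first simultaneous occurrence is after LCM of the individual periods.
24 = 2^3 × 3
372 = 2^2 × 3 × 31
156 = 2^2 × 3 × 13
LCM(24, 372, 156) = 2^3 × 3 × 13 × 31 = 9672.

9672 seconds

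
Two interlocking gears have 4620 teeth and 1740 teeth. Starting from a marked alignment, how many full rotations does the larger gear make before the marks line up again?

All finish a whole number of cycles simultaneously at t = LCM of the periods.
4620 = 2^2 × 3 × 5 × 7 × 11
1740 = 2^2 × 3 × 5 × 29
LCM(4620, 1740) = 2^2 × 3 × 5 × 7 × 11 × 29 = 133980.
Rotations for period 4620: 133980 / 4620 = 29.

29 rotations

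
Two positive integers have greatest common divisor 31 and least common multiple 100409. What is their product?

For any two positive integers, gcd × lcm = product = 31 × 100409 = 3112679.

3112679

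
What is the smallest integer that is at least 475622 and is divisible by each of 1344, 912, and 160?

510720

The integer must be a common multiple of 1344, 912, and 160, so a multiple of their LCM.
1344 = 2^6 × 3 × 7
912 = 2^4 × 3 × 19
160 = 2^5 × 5
LCM(1344, 912, 160) = 2^6 × 3 × 5 × 7 × 19 = 127680.
Smallest multiple of 127680 that is ≥ 475622: ⌈475622/127680⌉ × 127680 = 4 × 127680 = 510720.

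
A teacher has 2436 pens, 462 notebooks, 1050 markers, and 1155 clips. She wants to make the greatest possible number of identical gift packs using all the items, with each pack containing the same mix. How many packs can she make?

The pack count must divide each quantity, so the greatest is gcd(2436, 462, 1050, 1155).
2436 = 2^2 × 3 × 7 × 29
462 = 2 × 3 × 7 × 11
1050 = 2 × 3 × 5^2 × 7
1155 = 3 × 5 × 7 × 11
gcd(2436, 462, 1050, 1155) = 3 × 7 = 21.

21 packs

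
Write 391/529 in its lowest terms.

391 = 17 × 23
529 = 23^2
gcd(391, 529) = 23.
Divide numerator and denominator by 23: 391/529 = 17/23.

17/23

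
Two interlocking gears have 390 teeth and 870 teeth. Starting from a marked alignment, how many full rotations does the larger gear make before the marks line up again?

13 rotations

All finish a whole number of cycles simultaneously at t = LCM of the periods.
390 = 2 × 3 × 5 × 13
870 = 2 × 3 × 5 × 29
LCM(390, 870) = 2 × 3 × 5 × 13 × 29 = 11310.
Rotations for period 870: 11310 / 870 = 13.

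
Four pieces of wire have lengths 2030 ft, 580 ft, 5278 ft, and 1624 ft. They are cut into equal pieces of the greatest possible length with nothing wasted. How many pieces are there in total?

164

Piece length = gcd(2030, 580, 5278, 1624).
2030 = 2 × 5 × 7 × 29
580 = 2^2 × 5 × 29
5278 = 2 × 7 × 13 × 29
1624 = 2^3 × 7 × 29
gcd(2030, 580, 5278, 1624) = 2 × 29 = 58.
Total pieces = 2030/58 + 580/58 + 5278/58 + 1624/58 = 35 + 10 + 91 + 28 = 164.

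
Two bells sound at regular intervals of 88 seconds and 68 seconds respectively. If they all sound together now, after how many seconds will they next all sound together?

The first simultaneous occurrence is after LCM of the individual periods.
88 = 2^3 × 11
68 = 2^2 × 17
LCM(88, 68) = 2^3 × 11 × 17 = 1496.

1496 seconds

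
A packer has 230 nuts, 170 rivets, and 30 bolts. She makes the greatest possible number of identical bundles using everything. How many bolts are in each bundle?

Number of bundles = gcd(230, 170, 30).
230 = 2 × 5 × 23
170 = 2 × 5 × 17
30 = 2 × 3 × 5
gcd(230, 170, 30) = 2 × 5 = 10.
bolts per bundle = 30 / 10 = 3.

3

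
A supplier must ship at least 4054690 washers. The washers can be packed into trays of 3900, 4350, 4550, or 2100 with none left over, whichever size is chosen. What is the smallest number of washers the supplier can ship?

The number of washers must be a common multiple of 3900, 4350, 4550, and 2100, so a multiple of their LCM.
3900 = 2^2 × 3 × 5^2 × 13
4350 = 2 × 3 × 5^2 × 29
4550 = 2 × 5^2 × 7 × 13
2100 = 2^2 × 3 × 5^2 × 7
LCM(3900, 4350, 4550, 2100) = 2^2 × 3 × 5^2 × 7 × 13 × 29 = 791700.
Smallest multiple of 791700 that is ≥ 4054690: ⌈4054690/791700⌉ × 791700 = 6 × 791700 = 4750200.

4750200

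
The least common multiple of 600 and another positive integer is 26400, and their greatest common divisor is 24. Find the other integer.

1056

gcd × lcm = product of the two integers, so the other integer is (24 × 26400) / 600 = 1056.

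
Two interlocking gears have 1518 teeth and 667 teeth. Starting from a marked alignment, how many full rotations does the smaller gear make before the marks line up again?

66 rotations

All finish a whole number of cycles simultaneously at t = LCM of the periods.
1518 = 2 × 3 × 11 × 23
667 = 23 × 29
LCM(1518, 667) = 2 × 3 × 11 × 23 × 29 = 44022.
Rotations for period 667: 44022 / 667 = 66.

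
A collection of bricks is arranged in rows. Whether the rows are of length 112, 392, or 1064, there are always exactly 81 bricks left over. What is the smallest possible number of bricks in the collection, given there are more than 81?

14977

N − 81 must be a common multiple of 112, 392, and 1064.
112 = 2^4 × 7
392 = 2^3 × 7^2
1064 = 2^3 × 7 × 19
LCM(112, 392, 1064) = 2^4 × 7^2 × 19 = 14896.
Smallest N > 81 is LCM + 81 = 14896 + 81 = 14977.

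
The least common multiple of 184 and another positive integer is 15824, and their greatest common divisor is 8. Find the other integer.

gcd × lcm = product of the two integers, so the other integer is (8 × 15824) / 184 = 688.

688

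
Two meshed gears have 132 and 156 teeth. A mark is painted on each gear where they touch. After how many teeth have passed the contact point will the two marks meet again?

1716 teeth

We need the least common multiple of the intervals.
132 = 2^2 × 3 × 11
156 = 2^2 × 3 × 13
LCM(132, 156) = 2^2 × 3 × 11 × 13 = 1716.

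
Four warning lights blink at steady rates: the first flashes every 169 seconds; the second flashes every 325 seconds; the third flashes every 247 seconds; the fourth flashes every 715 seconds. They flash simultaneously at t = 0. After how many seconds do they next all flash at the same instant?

We need the least common multiple of the intervals.
169 = 13^2
325 = 5^2 × 13
247 = 13 × 19
715 = 5 × 11 × 13
LCM(169, 325, 247, 715) = 5^2 × 11 × 13^2 × 19 = 883025.

883025 seconds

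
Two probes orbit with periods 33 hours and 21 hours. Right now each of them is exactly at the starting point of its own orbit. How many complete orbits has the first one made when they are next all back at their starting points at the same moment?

7 orbits

The first common completion time is the LCM of the periods.
33 = 3 × 11
21 = 3 × 7
LCM(33, 21) = 3 × 7 × 11 = 231.
Orbits for period 33: 231 / 33 = 7.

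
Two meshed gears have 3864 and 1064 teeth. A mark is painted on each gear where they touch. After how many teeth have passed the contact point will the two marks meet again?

The first simultaneous occurrence is after LCM of the individual periods.
3864 = 2^3 × 3 × 7 × 23
1064 = 2^3 × 7 × 19
LCM(3864, 1064) = 2^3 × 3 × 7 × 19 × 23 = 73416.

73416 teeth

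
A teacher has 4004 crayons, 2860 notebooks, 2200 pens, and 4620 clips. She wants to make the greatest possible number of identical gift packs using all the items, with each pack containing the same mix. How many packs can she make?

The pack count must divide each quantity, so the greatest is gcd(4004, 2860, 2200, 4620).
4004 = 2^2 × 7 × 11 × 13
2860 = 2^2 × 5 × 11 × 13
2200 = 2^3 × 5^2 × 11
4620 = 2^2 × 3 × 5 × 7 × 11
gcd(4004, 2860, 2200, 4620) = 2^2 × 11 = 44.

44 packs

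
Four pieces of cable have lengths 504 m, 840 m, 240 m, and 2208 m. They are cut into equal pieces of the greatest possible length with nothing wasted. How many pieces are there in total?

158

Piece length = gcd(504, 840, 240, 2208).
504 = 2^3 × 3^2 × 7
840 = 2^3 × 3 × 5 × 7
240 = 2^4 × 3 × 5
2208 = 2^5 × 3 × 23
gcd(504, 840, 240, 2208) = 2^3 × 3 = 24.
Total pieces = 504/24 + 840/24 + 240/24 + 2208/24 = 21 + 35 + 10 + 92 = 158.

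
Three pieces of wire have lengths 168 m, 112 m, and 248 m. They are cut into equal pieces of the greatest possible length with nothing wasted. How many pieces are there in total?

Piece length = gcd(168, 112, 248).
168 = 2^3 × 3 × 7
112 = 2^4 × 7
248 = 2^3 × 31
gcd(168, 112, 248) = 2^3 = 8.
Total pieces = 168/8 + 112/8 + 248/8 = 21 + 14 + 31 = 66.

66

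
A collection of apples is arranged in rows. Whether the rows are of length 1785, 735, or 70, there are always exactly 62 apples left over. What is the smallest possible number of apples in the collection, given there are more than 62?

N − 62 must be a common multiple of 1785, 735, and 70.
1785 = 3 × 5 × 7 × 17
735 = 3 × 5 × 7^2
70 = 2 × 5 × 7
LCM(1785, 735, 70) = 2 × 3 × 5 × 7^2 × 17 = 24990.
Smallest N > 62 is LCM + 62 = 24990 + 62 = 25052.

25052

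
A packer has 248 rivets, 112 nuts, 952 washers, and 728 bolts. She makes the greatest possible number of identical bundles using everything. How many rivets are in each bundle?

31

Number of bundles = gcd(248, 112, 952, 728).
248 = 2^3 × 31
112 = 2^4 × 7
952 = 2^3 × 7 × 17
728 = 2^3 × 7 × 13
gcd(248, 112, 952, 728) = 2^3 = 8.
rivets per bundle = 248 / 8 = 31.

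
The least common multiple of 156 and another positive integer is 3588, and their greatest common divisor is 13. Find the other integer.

299

gcd × lcm = product of the two integers, so the other integer is (13 × 3588) / 156 = 299.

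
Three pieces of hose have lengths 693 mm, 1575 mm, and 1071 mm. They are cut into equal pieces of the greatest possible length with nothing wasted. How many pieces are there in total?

Piece length = gcd(693, 1575, 1071).
693 = 3^2 × 7 × 11
1575 = 3^2 × 5^2 × 7
1071 = 3^2 × 7 × 17
gcd(693, 1575, 1071) = 3^2 × 7 = 63.
Total pieces = 693/63 + 1575/63 + 1071/63 = 11 + 25 + 17 = 53.

53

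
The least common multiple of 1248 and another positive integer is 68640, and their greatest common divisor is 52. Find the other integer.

2860

gcd × lcm = product of the two integers, so the other integer is (52 × 68640) / 1248 = 2860.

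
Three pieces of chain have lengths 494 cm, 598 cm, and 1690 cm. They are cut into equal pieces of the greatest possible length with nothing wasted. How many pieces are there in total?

107

Piece length = gcd(494, 598, 1690).
494 = 2 × 13 × 19
598 = 2 × 13 × 23
1690 = 2 × 5 × 13^2
gcd(494, 598, 1690) = 2 × 13 = 26.
Total pieces = 494/26 + 598/26 + 1690/26 = 19 + 23 + 65 = 107.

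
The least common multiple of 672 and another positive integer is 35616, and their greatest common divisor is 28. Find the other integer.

gcd × lcm = product of the two integers, so the other integer is (28 × 35616) / 672 = 1484.

1484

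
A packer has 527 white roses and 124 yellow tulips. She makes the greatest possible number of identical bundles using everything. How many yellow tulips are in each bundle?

4

Number of bundles = gcd(527, 124).
527 = 17 × 31
124 = 2^2 × 31
gcd(527, 124) = 31.
yellow tulips per bundle = 124 / 31 = 4.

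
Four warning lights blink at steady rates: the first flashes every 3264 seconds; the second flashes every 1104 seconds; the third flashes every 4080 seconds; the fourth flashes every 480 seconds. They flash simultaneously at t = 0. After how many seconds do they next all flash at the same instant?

375360 seconds

The first simultaneous occurrence is after LCM of the individual periods.
3264 = 2^6 × 3 × 17
1104 = 2^4 × 3 × 23
4080 = 2^4 × 3 × 5 × 17
480 = 2^5 × 3 × 5
LCM(3264, 1104, 4080, 480) = 2^6 × 3 × 5 × 17 × 23 = 375360.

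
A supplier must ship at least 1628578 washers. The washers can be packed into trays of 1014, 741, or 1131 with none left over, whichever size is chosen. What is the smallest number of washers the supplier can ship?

1676142

The number of washers must be a common multiple of 1014, 741, and 1131, so a multiple of their LCM.
1014 = 2 × 3 × 13^2
741 = 3 × 13 × 19
1131 = 3 × 13 × 29
LCM(1014, 741, 1131) = 2 × 3 × 13^2 × 19 × 29 = 558714.
Smallest multiple of 558714 that is ≥ 1628578: ⌈1628578/558714⌉ × 558714 = 3 × 558714 = 1676142.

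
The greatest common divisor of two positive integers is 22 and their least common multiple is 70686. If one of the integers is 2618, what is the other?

For two integers, gcd × lcm = product, so the other is (22 × 70686) / 2618 = 1555092 / 2618 = 594.

594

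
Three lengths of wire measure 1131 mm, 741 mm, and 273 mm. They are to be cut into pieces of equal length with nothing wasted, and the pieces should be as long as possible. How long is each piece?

39 mm

The greatest length dividing all of 1131, 741, and 273 is their gcd.
1131 = 3 × 13 × 29
741 = 3 × 13 × 19
273 = 3 × 7 × 13
gcd(1131, 741, 273) = 3 × 13 = 39.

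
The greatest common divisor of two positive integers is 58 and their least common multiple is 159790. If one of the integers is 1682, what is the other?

For two integers, gcd × lcm = product, so the other is (58 × 159790) / 1682 = 9267820 / 1682 = 5510.

5510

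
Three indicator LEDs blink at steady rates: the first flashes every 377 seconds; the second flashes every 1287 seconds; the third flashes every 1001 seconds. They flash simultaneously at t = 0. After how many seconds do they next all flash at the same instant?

261261 seconds

They coincide at every common multiple of the periods; the first is the LCM.
377 = 13 × 29
1287 = 3^2 × 11 × 13
1001 = 7 × 11 × 13
LCM(377, 1287, 1001) = 3^2 × 7 × 11 × 13 × 29 = 261261.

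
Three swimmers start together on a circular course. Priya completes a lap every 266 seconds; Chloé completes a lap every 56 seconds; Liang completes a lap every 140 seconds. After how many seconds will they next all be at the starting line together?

They coincide at every common multiple of the periods; the first is the LCM.
266 = 2 × 7 × 19
56 = 2^3 × 7
140 = 2^2 × 5 × 7
LCM(266, 56, 140) = 2^3 × 5 × 7 × 19 = 5320.

5320 seconds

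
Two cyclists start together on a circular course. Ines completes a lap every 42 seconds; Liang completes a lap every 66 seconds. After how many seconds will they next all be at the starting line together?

We need the least common multiple of the intervals.
42 = 2 × 3 × 7
66 = 2 × 3 × 11
LCM(42, 66) = 2 × 3 × 7 × 11 = 462.

462 seconds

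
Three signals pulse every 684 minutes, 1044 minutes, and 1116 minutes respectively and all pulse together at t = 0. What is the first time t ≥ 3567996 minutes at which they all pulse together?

3689496 minutes

Joint pulses occur at multiples of LCM(684, 1044, 1116).
684 = 2^2 × 3^2 × 19
1044 = 2^2 × 3^2 × 29
1116 = 2^2 × 3^2 × 31
LCM(684, 1044, 1116) = 2^2 × 3^2 × 19 × 29 × 31 = 614916.
Smallest multiple of 614916 that is ≥ 3567996: ⌈3567996/614916⌉ × 614916 = 6 × 614916 = 3689496.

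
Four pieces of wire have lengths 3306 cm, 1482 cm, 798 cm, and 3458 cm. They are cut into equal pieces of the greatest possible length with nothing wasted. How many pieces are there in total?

Piece length = gcd(3306, 1482, 798, 3458).
3306 = 2 × 3 × 19 × 29
1482 = 2 × 3 × 13 × 19
798 = 2 × 3 × 7 × 19
3458 = 2 × 7 × 13 × 19
gcd(3306, 1482, 798, 3458) = 2 × 19 = 38.
Total pieces = 3306/38 + 1482/38 + 798/38 + 3458/38 = 87 + 39 + 21 + 91 = 238.

238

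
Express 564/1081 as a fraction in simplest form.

564 = 2^2 × 3 × 47
1081 = 23 × 47
gcd(564, 1081) = 47.
Divide numerator and denominator by 47: 564/1081 = 12/23.

12/23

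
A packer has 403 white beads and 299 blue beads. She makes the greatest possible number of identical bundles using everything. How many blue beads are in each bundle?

23

Number of bundles = gcd(403, 299).
403 = 13 × 31
299 = 13 × 23
gcd(403, 299) = 13.
blue beads per bundle = 299 / 13 = 23.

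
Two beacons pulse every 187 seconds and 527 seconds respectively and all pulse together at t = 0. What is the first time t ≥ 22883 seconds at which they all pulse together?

23188 seconds

Joint pulses occur at multiples of LCM(187, 527).
187 = 11 × 17
527 = 17 × 31
LCM(187, 527) = 11 × 17 × 31 = 5797.
Smallest multiple of 5797 that is ≥ 22883: ⌈22883/5797⌉ × 5797 = 4 × 5797 = 23188.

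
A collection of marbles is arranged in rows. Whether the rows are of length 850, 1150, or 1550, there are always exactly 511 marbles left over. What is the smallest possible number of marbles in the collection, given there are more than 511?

N − 511 must be a common multiple of 850, 1150, and 1550.
850 = 2 × 5^2 × 17
1150 = 2 × 5^2 × 23
1550 = 2 × 5^2 × 31
LCM(850, 1150, 1550) = 2 × 5^2 × 17 × 23 × 31 = 606050.
Smallest N > 511 is LCM + 511 = 606050 + 511 = 606561.

606561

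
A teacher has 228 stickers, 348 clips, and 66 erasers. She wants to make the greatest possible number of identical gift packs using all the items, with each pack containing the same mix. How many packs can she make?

The pack count must divide each quantity, so the greatest is gcd(228, 348, 66).
228 = 2^2 × 3 × 19
348 = 2^2 × 3 × 29
66 = 2 × 3 × 11
gcd(228, 348, 66) = 2 × 3 = 6.

6 packs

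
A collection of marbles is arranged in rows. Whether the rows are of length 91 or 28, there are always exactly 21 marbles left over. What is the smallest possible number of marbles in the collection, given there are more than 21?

N − 21 must be a common multiple of 91 and 28.
91 = 7 × 13
28 = 2^2 × 7
LCM(91, 28) = 2^2 × 7 × 13 = 364.
Smallest N > 21 is LCM + 21 = 364 + 21 = 385.

385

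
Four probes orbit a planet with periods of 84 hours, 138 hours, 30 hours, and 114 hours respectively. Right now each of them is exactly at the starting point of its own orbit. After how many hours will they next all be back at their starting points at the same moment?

183540 hours

They coincide at every common multiple of the periods; the first is the LCM.
84 = 2^2 × 3 × 7
138 = 2 × 3 × 23
30 = 2 × 3 × 5
114 = 2 × 3 × 19
LCM(84, 138, 30, 114) = 2^2 × 3 × 5 × 7 × 19 × 23 = 183540.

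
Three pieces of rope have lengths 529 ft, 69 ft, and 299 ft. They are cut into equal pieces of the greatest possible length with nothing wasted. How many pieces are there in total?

39

Piece length = gcd(529, 69, 299).
529 = 23^2
69 = 3 × 23
299 = 13 × 23
gcd(529, 69, 299) = 23.
Total pieces = 529/23 + 69/23 + 299/23 = 23 + 3 + 13 = 39.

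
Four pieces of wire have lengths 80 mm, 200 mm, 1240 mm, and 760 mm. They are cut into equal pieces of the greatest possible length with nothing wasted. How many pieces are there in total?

57

Piece length = gcd(80, 200, 1240, 760).
80 = 2^4 × 5
200 = 2^3 × 5^2
1240 = 2^3 × 5 × 31
760 = 2^3 × 5 × 19
gcd(80, 200, 1240, 760) = 2^3 × 5 = 40.
Total pieces = 80/40 + 200/40 + 1240/40 + 760/40 = 2 + 5 + 31 + 19 = 57.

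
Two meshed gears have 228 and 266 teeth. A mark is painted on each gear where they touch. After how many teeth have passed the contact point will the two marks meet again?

They coincide at every common multiple of the periods; the first is the LCM.
228 = 2^2 × 3 × 19
266 = 2 × 7 × 19
LCM(228, 266) = 2^2 × 3 × 7 × 19 = 1596.

1596 teeth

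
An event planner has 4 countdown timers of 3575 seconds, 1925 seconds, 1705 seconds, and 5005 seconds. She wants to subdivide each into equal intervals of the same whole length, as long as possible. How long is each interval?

The interval must divide each timer length; the longest such is the gcd.
3575 = 5^2 × 11 × 13
1925 = 5^2 × 7 × 11
1705 = 5 × 11 × 31
5005 = 5 × 7 × 11 × 13
gcd(3575, 1925, 1705, 5005) = 5 × 11 = 55.

55 seconds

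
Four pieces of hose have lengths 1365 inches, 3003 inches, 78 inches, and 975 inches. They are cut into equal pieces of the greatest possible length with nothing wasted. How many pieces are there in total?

139

Piece length = gcd(1365, 3003, 78, 975).
1365 = 3 × 5 × 7 × 13
3003 = 3 × 7 × 11 × 13
78 = 2 × 3 × 13
975 = 3 × 5^2 × 13
gcd(1365, 3003, 78, 975) = 3 × 13 = 39.
Total pieces = 1365/39 + 3003/39 + 78/39 + 975/39 = 35 + 77 + 2 + 25 = 139.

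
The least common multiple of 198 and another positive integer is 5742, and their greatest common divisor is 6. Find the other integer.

174

gcd × lcm = product of the two integers, so the other integer is (6 × 5742) / 198 = 174.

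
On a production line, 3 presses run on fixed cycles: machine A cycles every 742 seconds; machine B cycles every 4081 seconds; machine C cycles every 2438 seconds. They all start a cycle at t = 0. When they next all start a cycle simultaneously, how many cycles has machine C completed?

77 cycles

The first common completion time is the LCM of the periods.
742 = 2 × 7 × 53
4081 = 7 × 11 × 53
2438 = 2 × 23 × 53
LCM(742, 4081, 2438) = 2 × 7 × 11 × 23 × 53 = 187726.
Cycles for period 2438: 187726 / 2438 = 77.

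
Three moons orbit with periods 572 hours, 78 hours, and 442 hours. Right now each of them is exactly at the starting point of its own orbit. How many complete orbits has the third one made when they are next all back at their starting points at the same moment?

66 orbits

The first common completion time is the LCM of the periods.
572 = 2^2 × 11 × 13
78 = 2 × 3 × 13
442 = 2 × 13 × 17
LCM(572, 78, 442) = 2^2 × 3 × 11 × 13 × 17 = 29172.
Orbits for period 442: 29172 / 442 = 66.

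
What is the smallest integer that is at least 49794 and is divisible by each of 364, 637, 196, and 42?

53508

The integer must be a common multiple of 364, 637, 196, and 42, so a multiple of their LCM.
364 = 2^2 × 7 × 13
637 = 7^2 × 13
196 = 2^2 × 7^2
42 = 2 × 3 × 7
LCM(364, 637, 196, 42) = 2^2 × 3 × 7^2 × 13 = 7644.
Smallest multiple of 7644 that is ≥ 49794: ⌈49794/7644⌉ × 7644 = 7 × 7644 = 53508.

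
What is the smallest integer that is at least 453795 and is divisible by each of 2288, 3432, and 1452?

528528

The integer must be a common multiple of 2288, 3432, and 1452, so a multiple of their LCM.
2288 = 2^4 × 11 × 13
3432 = 2^3 × 3 × 11 × 13
1452 = 2^2 × 3 × 11^2
LCM(2288, 3432, 1452) = 2^4 × 3 × 11^2 × 13 = 75504.
Smallest multiple of 75504 that is ≥ 453795: ⌈453795/75504⌉ × 75504 = 7 × 75504 = 528528.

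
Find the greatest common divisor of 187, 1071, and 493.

17

187 = 11 × 17
1071 = 3^2 × 7 × 17
493 = 17 × 29
gcd(187, 1071, 493) = 17.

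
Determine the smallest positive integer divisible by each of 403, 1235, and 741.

403 = 13 × 31
1235 = 5 × 13 × 19
741 = 3 × 13 × 19
LCM(403, 1235, 741) = 3 × 5 × 13 × 19 × 31 = 114855.

114855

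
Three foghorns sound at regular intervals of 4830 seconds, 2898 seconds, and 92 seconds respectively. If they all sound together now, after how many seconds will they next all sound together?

They coincide at every common multiple of the periods; the first is the LCM.
4830 = 2 × 3 × 5 × 7 × 23
2898 = 2 × 3^2 × 7 × 23
92 = 2^2 × 23
LCM(4830, 2898, 92) = 2^2 × 3^2 × 5 × 7 × 23 = 28980.

28980 seconds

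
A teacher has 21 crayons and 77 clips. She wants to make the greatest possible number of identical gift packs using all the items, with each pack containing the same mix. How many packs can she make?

The pack count must divide each quantity, so the greatest is gcd(21, 77).
21 = 3 × 7
77 = 7 × 11
gcd(21, 77) = 7.

7 packs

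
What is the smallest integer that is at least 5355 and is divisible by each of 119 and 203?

The integer must be a common multiple of 119 and 203, so a multiple of their LCM.
119 = 7 × 17
203 = 7 × 29
LCM(119, 203) = 7 × 17 × 29 = 3451.
Smallest multiple of 3451 that is ≥ 5355: ⌈5355/3451⌉ × 3451 = 2 × 3451 = 6902.

6902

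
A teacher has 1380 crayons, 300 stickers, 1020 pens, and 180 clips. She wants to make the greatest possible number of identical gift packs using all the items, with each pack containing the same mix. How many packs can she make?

The pack count must divide each quantity, so the greatest is gcd(1380, 300, 1020, 180).
1380 = 2^2 × 3 × 5 × 23
300 = 2^2 × 3 × 5^2
1020 = 2^2 × 3 × 5 × 17
180 = 2^2 × 3^2 × 5
gcd(1380, 300, 1020, 180) = 2^2 × 3 × 5 = 60.

60 packs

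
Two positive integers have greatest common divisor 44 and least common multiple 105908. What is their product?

For any two positive integers, gcd × lcm = product = 44 × 105908 = 4659952.

4659952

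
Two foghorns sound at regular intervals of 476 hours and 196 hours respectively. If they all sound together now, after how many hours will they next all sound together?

3332 hours

We need the least common multiple of the intervals.
476 = 2^2 × 7 × 17
196 = 2^2 × 7^2
LCM(476, 196) = 2^2 × 7^2 × 17 = 3332.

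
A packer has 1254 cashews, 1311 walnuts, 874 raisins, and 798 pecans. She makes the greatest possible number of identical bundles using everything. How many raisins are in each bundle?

46

Number of bundles = gcd(1254, 1311, 874, 798).
1254 = 2 × 3 × 11 × 19
1311 = 3 × 19 × 23
874 = 2 × 19 × 23
798 = 2 × 3 × 7 × 19
gcd(1254, 1311, 874, 798) = 19.
raisins per bundle = 874 / 19 = 46.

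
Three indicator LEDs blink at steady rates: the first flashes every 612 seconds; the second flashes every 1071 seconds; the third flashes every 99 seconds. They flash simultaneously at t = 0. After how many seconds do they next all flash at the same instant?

We need the least common multiple of the intervals.
612 = 2^2 × 3^2 × 17
1071 = 3^2 × 7 × 17
99 = 3^2 × 11
LCM(612, 1071, 99) = 2^2 × 3^2 × 7 × 11 × 17 = 47124.

47124 seconds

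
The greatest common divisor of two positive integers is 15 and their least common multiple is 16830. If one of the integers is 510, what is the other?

For two integers, gcd × lcm = product, so the other is (15 × 16830) / 510 = 252450 / 510 = 495.

495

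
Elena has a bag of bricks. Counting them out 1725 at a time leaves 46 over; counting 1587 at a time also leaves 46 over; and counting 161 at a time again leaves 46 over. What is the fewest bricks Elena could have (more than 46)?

277771

N − 46 must be a common multiple of 1725, 1587, and 161.
1725 = 3 × 5^2 × 23
1587 = 3 × 23^2
161 = 7 × 23
LCM(1725, 1587, 161) = 3 × 5^2 × 7 × 23^2 = 277725.
Smallest N > 46 is LCM + 46 = 277725 + 46 = 277771.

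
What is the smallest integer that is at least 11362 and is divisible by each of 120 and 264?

The integer must be a common multiple of 120 and 264, so a multiple of their LCM.
120 = 2^3 × 3 × 5
264 = 2^3 × 3 × 11
LCM(120, 264) = 2^3 × 3 × 5 × 11 = 1320.
Smallest multiple of 1320 that is ≥ 11362: ⌈11362/1320⌉ × 1320 = 9 × 1320 = 11880.

11880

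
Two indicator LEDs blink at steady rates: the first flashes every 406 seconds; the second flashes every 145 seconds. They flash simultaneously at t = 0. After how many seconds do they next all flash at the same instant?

We need the least common multiple of the intervals.
406 = 2 × 7 × 29
145 = 5 × 29
LCM(406, 145) = 2 × 5 × 7 × 29 = 2030.

2030 seconds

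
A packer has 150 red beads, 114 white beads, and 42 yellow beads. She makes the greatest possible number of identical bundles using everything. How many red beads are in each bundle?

Number of bundles = gcd(150, 114, 42).
150 = 2 × 3 × 5^2
114 = 2 × 3 × 19
42 = 2 × 3 × 7
gcd(150, 114, 42) = 2 × 3 = 6.
red beads per bundle = 150 / 6 = 25.

25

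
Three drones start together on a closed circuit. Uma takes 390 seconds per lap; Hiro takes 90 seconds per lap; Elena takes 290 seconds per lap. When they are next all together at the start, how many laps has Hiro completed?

They are all back at their starting positions together after one LCM of the periods.
390 = 2 × 3 × 5 × 13
90 = 2 × 3^2 × 5
290 = 2 × 5 × 29
LCM(390, 90, 290) = 2 × 3^2 × 5 × 13 × 29 = 33930.
Laps for period 90: 33930 / 90 = 377.

377 laps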